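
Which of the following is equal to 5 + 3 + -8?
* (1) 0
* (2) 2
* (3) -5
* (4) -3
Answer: 1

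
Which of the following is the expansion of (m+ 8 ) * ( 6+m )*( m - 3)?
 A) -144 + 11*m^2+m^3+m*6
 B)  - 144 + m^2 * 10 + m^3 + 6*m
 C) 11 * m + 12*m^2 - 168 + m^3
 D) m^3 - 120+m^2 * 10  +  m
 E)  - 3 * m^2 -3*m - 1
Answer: A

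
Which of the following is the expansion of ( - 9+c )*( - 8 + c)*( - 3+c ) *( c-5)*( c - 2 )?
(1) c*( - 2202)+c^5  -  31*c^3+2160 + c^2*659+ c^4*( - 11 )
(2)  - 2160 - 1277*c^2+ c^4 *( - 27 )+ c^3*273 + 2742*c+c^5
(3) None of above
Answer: 2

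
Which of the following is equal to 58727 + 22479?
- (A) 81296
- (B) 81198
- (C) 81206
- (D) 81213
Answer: C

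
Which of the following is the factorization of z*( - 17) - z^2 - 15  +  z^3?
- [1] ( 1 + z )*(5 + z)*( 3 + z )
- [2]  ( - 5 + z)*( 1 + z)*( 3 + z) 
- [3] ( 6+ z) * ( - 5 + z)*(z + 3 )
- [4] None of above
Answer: 2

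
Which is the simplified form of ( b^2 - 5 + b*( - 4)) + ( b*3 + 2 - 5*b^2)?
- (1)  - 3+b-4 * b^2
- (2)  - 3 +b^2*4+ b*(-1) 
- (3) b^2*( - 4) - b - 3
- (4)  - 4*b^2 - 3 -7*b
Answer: 3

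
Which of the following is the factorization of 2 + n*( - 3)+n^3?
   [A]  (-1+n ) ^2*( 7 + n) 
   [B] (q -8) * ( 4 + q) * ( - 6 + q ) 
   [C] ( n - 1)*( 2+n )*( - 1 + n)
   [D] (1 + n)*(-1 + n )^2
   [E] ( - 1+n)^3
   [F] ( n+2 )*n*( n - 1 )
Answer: C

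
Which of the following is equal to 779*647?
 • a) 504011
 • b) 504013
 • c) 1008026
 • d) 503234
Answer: b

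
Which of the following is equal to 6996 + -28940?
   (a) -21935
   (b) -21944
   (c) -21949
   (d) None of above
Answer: b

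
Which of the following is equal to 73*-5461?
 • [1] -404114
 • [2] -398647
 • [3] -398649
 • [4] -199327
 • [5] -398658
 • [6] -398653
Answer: 6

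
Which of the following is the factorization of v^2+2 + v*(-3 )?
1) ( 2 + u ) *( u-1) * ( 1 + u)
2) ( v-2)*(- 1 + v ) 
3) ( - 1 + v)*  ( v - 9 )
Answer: 2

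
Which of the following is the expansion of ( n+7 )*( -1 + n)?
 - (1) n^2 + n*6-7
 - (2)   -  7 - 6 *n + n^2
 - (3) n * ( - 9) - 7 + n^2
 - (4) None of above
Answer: 1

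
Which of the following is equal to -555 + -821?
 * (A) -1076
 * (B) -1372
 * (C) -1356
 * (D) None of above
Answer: D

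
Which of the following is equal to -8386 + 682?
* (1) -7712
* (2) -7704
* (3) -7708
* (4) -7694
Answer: 2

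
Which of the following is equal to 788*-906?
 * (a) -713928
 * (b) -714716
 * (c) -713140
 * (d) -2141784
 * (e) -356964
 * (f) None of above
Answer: a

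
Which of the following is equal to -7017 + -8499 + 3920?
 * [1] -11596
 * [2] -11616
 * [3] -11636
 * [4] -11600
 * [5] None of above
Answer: 1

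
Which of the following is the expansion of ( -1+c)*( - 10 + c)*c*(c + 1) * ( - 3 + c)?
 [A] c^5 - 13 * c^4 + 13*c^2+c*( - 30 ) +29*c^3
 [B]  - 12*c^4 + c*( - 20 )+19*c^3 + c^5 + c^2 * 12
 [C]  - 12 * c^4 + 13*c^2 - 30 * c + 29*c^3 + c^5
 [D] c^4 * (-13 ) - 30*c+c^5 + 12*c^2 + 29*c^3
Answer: A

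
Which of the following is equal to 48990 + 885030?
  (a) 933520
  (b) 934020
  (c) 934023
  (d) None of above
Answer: b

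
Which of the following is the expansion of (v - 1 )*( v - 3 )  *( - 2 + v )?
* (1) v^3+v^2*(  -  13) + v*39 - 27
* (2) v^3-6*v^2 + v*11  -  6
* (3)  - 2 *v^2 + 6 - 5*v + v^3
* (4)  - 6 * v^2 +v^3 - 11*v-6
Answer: 2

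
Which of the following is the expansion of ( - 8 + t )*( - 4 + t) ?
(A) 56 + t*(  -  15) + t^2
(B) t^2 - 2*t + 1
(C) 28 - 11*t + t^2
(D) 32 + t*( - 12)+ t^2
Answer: D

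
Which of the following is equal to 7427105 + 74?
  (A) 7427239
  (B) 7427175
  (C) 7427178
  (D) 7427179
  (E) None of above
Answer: D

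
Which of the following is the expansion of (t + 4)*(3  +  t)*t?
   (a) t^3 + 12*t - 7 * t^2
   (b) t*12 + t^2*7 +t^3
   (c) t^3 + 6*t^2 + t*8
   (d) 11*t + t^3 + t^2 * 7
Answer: b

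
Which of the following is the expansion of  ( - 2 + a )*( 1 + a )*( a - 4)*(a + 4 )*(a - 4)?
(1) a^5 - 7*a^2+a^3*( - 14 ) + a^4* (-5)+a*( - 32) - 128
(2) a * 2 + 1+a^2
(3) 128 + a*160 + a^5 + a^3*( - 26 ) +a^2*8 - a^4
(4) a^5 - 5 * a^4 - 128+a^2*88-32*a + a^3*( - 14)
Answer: 4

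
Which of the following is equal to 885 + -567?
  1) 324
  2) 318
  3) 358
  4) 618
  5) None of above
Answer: 2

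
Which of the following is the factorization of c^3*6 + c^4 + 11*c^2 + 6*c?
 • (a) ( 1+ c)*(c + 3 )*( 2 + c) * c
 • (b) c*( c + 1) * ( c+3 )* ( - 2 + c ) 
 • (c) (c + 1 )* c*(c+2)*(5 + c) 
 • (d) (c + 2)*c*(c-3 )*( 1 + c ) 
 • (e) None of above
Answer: a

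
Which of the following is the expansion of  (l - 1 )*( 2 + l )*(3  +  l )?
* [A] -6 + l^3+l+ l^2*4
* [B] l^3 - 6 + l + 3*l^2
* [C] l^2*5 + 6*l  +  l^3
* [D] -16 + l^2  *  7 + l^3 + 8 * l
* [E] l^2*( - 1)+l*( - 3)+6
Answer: A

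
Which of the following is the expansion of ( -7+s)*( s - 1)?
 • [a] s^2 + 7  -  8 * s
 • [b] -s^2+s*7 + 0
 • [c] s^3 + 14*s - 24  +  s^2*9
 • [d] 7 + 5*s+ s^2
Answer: a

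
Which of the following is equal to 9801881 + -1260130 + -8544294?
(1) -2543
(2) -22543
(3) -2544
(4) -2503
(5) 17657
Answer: 1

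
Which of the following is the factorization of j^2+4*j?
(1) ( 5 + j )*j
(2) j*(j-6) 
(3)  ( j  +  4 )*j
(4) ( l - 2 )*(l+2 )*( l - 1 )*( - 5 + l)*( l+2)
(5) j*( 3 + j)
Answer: 3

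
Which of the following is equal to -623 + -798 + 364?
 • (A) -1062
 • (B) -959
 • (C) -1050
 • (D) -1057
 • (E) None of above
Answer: D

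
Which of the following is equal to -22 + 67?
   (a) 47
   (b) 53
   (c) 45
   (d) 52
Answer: c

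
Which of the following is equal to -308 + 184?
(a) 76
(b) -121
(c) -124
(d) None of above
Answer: c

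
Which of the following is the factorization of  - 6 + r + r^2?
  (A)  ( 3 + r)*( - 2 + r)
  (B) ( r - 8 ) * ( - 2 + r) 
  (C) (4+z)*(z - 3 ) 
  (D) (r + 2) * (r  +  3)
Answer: A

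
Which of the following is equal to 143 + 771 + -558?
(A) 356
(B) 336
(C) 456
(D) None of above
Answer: A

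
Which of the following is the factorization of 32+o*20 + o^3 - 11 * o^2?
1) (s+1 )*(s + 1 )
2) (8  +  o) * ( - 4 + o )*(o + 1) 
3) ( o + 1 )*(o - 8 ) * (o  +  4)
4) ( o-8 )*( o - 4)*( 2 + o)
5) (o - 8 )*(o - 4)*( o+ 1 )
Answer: 5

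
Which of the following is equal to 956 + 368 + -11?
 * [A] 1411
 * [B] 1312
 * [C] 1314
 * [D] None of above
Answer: D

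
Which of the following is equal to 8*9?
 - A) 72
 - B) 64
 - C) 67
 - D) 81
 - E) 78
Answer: A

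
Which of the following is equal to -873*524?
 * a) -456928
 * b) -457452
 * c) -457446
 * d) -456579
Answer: b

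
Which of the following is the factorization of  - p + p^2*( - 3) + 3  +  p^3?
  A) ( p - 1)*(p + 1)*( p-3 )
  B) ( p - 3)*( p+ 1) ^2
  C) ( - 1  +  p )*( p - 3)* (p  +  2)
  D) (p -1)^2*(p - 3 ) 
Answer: A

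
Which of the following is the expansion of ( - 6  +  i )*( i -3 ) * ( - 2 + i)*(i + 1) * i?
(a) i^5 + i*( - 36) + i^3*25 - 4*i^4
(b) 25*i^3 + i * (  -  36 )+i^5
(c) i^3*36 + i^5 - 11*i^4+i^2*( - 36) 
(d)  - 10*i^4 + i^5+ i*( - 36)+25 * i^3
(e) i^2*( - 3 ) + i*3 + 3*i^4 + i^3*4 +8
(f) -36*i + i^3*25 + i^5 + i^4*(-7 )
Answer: d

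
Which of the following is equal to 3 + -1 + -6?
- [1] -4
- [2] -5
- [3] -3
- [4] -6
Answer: 1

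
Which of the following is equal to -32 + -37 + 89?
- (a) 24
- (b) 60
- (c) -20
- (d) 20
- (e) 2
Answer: d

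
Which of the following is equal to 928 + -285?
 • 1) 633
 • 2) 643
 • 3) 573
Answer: 2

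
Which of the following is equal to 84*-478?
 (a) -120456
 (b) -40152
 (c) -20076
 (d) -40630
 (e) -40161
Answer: b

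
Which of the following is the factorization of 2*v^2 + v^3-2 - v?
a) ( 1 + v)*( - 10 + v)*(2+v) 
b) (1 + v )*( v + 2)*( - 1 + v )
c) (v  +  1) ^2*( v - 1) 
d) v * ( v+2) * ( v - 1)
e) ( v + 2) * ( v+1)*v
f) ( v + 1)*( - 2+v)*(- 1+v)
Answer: b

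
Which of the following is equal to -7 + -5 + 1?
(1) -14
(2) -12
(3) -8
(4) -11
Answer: 4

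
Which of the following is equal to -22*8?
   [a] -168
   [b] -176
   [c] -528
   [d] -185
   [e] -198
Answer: b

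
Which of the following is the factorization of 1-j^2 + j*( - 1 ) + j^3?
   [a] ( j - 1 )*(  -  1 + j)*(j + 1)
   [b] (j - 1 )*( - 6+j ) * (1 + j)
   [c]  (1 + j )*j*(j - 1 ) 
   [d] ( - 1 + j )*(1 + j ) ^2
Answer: a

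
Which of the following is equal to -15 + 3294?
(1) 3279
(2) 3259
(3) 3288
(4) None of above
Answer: 1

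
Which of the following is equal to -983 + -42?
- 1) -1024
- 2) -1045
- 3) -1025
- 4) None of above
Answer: 3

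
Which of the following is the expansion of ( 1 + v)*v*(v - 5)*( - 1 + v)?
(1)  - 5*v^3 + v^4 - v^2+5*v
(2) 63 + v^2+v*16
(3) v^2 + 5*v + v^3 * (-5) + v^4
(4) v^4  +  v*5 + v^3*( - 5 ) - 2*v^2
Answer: 1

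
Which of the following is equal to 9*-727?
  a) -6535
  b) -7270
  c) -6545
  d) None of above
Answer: d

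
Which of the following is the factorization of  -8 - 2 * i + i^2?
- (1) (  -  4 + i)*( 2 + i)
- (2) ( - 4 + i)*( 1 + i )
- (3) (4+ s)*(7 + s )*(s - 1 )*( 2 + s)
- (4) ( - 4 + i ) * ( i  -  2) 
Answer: 1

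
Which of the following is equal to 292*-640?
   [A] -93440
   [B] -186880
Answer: B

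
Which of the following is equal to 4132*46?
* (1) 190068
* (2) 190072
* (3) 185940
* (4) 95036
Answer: 2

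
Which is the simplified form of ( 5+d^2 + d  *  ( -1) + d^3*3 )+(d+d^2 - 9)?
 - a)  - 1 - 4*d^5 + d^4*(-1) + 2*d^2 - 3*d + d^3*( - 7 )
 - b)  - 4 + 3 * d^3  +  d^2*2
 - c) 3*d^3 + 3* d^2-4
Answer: b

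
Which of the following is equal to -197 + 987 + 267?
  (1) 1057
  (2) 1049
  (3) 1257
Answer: 1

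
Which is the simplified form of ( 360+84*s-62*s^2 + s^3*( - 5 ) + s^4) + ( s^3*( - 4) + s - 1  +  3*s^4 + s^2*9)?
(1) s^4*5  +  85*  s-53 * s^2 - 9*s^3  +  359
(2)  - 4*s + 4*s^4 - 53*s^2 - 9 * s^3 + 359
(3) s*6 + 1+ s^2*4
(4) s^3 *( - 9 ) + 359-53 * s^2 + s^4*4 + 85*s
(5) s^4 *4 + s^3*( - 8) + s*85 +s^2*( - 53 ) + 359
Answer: 4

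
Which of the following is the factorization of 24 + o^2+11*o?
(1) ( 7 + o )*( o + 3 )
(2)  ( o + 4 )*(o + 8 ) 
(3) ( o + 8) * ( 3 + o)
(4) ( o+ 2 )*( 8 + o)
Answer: 3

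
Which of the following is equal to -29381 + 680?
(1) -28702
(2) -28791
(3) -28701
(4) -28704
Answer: 3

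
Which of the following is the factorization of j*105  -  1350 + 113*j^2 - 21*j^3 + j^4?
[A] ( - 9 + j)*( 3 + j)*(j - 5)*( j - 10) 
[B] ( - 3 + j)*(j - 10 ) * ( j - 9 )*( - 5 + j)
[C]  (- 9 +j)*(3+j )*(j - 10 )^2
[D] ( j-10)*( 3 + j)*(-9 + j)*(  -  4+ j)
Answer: A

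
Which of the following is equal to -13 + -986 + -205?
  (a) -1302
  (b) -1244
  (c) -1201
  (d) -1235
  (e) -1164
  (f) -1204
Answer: f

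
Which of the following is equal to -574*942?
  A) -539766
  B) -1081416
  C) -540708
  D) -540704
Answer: C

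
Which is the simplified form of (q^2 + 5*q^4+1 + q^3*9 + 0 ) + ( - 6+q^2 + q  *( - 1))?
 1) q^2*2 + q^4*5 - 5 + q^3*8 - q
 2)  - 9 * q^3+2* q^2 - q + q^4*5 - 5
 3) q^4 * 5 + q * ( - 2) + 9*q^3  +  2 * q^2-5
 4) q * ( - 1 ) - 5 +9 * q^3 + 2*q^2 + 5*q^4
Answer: 4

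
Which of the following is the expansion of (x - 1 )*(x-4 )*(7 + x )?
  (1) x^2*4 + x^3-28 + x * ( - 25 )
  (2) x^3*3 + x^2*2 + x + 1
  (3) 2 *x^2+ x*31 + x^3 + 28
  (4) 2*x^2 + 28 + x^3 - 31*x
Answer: 4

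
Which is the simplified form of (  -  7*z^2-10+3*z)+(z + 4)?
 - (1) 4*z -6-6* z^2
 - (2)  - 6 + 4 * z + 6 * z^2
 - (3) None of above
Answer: 3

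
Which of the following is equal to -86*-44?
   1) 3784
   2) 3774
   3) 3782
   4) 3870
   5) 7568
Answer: 1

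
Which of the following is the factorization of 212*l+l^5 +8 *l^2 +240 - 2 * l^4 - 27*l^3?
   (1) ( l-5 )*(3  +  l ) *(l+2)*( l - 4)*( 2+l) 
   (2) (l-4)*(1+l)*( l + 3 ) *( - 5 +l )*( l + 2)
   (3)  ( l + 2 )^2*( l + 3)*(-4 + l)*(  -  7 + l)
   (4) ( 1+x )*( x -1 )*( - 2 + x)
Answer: 1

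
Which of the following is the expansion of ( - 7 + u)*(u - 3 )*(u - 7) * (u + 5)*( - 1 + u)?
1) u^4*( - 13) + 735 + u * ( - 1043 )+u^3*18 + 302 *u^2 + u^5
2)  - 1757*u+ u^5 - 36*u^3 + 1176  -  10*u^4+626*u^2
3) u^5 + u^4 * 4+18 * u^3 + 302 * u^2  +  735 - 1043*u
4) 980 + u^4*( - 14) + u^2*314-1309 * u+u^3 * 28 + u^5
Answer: 1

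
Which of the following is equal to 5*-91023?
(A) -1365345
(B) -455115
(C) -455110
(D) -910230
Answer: B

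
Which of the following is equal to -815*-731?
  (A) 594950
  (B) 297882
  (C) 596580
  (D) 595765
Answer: D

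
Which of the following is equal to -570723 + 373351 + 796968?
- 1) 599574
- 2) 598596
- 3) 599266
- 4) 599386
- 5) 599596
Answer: 5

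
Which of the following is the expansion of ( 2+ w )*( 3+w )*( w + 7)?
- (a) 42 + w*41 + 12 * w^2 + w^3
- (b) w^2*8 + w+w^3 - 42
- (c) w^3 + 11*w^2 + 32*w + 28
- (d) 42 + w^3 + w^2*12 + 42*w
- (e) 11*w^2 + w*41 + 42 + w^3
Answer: a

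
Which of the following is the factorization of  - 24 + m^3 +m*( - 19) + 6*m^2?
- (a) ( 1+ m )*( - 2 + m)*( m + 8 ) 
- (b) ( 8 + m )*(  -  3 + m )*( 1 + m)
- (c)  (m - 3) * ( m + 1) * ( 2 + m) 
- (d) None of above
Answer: b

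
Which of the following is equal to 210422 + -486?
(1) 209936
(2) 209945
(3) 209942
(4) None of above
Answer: 1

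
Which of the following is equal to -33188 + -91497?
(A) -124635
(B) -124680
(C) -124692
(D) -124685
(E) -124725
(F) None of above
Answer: D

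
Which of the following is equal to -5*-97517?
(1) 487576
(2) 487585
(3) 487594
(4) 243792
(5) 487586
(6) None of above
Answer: 2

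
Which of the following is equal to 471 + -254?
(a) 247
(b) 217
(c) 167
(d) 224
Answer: b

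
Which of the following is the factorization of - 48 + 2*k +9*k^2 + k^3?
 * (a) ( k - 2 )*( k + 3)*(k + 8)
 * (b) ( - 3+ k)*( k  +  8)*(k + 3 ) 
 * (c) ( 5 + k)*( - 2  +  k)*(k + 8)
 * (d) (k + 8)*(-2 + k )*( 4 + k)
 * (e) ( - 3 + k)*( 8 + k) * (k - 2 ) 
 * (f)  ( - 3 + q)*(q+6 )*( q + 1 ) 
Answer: a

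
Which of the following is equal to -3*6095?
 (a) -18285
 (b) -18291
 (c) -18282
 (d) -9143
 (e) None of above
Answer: a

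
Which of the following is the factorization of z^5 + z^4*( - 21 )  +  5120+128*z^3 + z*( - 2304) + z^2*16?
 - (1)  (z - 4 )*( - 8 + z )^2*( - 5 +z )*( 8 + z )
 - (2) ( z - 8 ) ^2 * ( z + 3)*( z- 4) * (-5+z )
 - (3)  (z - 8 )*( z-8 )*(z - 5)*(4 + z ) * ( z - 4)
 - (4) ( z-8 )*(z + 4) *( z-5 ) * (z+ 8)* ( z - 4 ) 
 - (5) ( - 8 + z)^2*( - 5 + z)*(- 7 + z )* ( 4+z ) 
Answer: 3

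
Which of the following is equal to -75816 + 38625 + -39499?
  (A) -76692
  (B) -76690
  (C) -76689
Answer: B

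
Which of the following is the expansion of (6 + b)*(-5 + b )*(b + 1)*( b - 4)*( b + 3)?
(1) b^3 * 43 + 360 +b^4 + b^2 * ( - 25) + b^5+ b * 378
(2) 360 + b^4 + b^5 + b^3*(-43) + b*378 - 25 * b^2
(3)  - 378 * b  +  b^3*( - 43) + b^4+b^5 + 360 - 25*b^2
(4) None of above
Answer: 2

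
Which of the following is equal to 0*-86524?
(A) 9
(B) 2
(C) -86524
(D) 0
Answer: D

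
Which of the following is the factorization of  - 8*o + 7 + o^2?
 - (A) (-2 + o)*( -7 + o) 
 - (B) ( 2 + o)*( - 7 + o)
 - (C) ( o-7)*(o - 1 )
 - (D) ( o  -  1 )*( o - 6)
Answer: C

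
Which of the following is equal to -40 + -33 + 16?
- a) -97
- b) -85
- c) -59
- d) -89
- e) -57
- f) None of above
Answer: e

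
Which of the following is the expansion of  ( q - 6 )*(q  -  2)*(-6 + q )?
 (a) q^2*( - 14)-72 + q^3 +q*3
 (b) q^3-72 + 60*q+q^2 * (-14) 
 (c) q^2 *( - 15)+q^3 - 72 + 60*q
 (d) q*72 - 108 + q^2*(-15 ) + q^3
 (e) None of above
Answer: b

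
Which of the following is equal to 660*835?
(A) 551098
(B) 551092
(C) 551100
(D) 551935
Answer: C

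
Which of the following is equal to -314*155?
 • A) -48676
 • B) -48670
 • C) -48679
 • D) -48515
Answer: B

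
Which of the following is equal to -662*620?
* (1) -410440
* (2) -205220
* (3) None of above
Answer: 1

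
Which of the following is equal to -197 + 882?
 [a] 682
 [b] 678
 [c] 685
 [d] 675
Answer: c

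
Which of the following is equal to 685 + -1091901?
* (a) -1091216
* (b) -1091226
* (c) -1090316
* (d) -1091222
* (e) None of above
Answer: a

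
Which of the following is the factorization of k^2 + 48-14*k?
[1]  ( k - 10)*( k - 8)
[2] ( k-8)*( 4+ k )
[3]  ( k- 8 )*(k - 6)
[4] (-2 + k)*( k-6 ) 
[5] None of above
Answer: 3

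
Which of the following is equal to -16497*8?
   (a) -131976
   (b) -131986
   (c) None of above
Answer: a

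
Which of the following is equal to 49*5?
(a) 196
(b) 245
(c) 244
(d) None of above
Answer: b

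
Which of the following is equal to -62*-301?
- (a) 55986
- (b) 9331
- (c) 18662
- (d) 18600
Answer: c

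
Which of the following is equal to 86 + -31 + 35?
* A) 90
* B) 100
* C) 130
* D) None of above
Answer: A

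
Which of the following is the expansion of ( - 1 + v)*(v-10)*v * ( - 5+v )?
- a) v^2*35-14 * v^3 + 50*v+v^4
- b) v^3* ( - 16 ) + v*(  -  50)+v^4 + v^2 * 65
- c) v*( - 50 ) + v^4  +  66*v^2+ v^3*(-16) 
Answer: b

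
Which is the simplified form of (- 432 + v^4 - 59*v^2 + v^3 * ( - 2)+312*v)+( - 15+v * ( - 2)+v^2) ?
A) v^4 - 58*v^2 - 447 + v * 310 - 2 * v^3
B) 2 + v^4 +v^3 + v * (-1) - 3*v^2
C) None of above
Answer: A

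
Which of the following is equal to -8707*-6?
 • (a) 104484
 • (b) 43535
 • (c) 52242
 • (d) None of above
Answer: c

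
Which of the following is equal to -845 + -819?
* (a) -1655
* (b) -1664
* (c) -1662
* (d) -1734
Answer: b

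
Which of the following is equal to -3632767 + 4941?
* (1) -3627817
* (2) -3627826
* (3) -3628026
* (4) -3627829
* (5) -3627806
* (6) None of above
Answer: 2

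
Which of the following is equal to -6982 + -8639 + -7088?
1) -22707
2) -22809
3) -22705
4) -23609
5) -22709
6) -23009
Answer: 5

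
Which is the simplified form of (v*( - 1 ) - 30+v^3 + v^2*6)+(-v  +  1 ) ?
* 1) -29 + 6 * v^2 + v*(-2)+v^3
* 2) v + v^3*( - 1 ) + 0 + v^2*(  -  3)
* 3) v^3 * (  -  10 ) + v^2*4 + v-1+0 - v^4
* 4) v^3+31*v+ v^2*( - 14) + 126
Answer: 1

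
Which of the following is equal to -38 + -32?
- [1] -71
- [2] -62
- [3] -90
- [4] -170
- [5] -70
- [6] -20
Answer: 5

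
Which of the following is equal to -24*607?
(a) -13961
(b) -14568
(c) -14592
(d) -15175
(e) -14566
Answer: b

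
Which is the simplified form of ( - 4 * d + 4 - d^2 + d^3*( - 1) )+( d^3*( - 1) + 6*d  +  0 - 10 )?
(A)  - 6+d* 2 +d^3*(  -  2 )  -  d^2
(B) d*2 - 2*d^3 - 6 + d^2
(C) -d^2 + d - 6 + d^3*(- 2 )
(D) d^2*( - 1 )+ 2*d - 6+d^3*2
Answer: A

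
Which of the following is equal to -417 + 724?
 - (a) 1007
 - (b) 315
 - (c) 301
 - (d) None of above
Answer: d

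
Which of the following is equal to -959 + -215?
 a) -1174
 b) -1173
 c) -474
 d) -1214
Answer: a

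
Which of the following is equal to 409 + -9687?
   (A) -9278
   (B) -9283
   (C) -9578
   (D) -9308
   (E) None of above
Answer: A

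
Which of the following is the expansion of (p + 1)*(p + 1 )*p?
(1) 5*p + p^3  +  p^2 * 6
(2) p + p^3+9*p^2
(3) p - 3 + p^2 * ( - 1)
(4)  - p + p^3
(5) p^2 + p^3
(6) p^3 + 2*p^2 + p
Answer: 6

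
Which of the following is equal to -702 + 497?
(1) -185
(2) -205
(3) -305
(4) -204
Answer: 2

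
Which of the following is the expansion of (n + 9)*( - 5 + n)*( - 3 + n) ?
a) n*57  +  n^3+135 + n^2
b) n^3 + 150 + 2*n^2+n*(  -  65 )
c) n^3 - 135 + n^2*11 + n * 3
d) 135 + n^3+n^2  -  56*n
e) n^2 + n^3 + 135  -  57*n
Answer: e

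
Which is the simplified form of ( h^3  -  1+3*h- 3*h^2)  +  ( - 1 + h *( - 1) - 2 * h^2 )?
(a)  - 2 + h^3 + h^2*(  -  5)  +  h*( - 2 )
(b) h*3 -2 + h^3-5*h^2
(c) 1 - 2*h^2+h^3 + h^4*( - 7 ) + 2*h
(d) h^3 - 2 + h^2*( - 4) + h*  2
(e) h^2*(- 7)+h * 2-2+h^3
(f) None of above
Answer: f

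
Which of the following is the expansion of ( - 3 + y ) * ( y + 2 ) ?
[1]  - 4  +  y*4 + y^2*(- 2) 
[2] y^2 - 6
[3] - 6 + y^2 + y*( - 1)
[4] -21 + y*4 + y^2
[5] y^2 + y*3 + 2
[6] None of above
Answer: 3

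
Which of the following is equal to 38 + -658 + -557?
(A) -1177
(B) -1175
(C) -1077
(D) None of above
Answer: A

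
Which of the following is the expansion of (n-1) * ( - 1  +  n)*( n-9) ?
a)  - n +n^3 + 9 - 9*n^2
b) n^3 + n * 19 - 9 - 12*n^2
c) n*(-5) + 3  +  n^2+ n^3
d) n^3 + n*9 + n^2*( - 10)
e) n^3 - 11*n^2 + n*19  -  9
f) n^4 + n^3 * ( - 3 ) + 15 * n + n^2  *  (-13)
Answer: e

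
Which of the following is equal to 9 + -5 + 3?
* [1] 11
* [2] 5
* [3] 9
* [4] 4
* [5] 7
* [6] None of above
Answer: 5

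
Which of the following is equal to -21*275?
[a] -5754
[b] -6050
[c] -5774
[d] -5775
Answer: d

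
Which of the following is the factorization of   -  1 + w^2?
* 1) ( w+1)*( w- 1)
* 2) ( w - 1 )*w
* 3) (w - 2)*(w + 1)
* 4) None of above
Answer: 1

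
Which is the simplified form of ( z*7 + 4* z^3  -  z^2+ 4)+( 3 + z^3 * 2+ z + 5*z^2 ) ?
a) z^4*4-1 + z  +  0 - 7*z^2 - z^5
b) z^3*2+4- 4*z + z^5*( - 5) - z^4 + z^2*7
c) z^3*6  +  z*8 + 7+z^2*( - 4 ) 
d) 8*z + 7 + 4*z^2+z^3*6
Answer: d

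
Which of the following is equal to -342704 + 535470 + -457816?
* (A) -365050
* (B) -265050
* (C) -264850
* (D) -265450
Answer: B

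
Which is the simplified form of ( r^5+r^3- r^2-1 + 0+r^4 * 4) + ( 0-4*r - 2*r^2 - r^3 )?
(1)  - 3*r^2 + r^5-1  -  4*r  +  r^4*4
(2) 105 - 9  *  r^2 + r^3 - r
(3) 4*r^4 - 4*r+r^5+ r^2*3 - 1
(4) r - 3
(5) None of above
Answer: 1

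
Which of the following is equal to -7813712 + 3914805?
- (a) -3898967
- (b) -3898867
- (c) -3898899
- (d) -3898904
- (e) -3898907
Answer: e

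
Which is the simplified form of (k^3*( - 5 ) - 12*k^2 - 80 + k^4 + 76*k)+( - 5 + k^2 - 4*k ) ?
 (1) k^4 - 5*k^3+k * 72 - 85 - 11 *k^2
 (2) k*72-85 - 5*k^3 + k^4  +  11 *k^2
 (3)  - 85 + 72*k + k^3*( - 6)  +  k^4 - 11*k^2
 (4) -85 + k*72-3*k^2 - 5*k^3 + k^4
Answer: 1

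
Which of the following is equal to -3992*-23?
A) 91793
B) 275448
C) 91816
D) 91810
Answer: C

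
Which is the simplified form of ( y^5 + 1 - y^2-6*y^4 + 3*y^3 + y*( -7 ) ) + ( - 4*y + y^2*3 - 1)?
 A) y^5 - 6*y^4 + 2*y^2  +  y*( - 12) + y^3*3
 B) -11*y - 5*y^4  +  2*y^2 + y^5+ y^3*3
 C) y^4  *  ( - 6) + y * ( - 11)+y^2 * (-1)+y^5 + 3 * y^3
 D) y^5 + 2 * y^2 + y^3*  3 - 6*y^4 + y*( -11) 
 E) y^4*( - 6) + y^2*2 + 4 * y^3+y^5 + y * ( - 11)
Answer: D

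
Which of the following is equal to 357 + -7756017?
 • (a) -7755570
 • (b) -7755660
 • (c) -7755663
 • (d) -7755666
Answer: b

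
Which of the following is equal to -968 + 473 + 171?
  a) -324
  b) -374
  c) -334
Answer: a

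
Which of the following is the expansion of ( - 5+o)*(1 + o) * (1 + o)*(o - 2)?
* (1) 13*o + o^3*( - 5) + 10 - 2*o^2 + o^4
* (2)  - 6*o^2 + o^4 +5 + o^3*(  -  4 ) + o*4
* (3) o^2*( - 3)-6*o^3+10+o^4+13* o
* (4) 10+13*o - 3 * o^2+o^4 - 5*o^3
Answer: 4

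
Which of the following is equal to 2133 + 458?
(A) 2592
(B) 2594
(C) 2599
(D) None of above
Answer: D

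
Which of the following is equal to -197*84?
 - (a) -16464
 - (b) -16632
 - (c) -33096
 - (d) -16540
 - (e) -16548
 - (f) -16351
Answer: e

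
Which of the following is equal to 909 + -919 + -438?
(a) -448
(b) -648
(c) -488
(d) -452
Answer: a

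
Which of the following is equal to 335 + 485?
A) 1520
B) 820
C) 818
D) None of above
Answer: B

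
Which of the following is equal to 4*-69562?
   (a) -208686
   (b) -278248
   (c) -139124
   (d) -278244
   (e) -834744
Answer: b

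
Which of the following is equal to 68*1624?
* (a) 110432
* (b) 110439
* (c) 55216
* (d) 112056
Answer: a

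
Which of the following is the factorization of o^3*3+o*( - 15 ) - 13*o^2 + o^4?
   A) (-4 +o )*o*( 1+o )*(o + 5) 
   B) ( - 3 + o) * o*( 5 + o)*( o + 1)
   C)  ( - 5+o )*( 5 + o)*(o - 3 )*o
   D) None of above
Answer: B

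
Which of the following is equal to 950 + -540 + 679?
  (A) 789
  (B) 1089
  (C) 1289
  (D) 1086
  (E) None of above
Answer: B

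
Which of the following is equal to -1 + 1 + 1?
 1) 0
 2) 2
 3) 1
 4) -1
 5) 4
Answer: 3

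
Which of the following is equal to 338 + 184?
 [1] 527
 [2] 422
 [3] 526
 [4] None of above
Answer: 4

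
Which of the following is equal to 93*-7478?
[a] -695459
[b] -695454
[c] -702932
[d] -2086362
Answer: b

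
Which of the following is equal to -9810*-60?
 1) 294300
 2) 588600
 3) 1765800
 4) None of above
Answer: 2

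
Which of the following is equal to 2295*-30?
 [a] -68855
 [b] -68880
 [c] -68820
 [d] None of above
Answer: d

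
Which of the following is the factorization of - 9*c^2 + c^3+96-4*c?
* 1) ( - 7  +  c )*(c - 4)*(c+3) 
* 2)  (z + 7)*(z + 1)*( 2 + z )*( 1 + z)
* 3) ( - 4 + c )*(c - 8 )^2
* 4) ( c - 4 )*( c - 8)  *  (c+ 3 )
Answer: 4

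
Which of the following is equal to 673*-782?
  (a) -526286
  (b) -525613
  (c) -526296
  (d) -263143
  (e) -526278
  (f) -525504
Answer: a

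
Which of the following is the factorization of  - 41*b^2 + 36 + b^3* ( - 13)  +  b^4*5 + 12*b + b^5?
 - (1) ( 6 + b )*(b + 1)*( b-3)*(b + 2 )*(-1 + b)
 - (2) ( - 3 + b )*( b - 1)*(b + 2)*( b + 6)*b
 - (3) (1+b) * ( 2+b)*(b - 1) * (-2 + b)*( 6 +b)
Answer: 1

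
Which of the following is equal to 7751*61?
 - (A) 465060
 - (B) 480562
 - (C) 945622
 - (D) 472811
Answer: D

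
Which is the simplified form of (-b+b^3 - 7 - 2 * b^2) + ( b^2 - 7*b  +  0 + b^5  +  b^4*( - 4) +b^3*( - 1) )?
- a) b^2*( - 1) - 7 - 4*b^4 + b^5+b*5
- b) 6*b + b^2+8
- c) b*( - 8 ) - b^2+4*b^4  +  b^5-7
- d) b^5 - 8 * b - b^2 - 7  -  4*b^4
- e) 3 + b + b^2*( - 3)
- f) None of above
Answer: d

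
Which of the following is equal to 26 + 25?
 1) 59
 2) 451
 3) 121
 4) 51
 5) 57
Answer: 4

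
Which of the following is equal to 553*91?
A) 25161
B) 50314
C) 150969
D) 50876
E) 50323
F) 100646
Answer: E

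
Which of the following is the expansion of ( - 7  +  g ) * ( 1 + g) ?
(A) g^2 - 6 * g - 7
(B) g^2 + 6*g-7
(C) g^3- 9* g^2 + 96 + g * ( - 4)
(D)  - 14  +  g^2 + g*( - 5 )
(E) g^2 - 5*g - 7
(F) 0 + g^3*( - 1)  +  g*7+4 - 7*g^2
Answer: A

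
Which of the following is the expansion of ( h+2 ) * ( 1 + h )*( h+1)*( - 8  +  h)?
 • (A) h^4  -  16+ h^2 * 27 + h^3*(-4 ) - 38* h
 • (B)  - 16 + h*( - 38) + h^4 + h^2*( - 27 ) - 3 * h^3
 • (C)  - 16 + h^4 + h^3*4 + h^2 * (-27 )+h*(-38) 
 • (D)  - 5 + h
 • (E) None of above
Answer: E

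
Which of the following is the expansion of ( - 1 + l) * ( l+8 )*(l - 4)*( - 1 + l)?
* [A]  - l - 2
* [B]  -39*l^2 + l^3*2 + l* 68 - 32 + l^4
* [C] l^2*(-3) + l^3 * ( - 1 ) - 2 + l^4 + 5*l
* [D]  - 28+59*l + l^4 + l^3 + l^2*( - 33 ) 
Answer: B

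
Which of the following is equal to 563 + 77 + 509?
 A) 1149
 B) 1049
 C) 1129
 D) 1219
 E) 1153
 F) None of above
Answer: A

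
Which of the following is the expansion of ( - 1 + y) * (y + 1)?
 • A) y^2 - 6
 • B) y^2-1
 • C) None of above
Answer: B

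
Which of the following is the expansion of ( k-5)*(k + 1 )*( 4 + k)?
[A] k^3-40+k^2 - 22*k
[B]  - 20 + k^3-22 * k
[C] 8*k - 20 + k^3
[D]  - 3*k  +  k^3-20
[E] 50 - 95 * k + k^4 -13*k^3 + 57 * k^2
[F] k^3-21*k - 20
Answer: F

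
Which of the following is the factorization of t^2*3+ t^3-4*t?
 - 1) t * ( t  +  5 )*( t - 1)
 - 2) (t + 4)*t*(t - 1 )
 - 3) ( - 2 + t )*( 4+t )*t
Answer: 2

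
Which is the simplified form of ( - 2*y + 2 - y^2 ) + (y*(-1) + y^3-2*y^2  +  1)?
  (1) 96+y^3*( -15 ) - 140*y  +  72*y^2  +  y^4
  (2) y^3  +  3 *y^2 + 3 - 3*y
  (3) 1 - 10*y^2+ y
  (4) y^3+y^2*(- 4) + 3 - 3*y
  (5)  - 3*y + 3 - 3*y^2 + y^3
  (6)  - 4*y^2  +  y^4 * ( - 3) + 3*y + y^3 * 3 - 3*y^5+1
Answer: 5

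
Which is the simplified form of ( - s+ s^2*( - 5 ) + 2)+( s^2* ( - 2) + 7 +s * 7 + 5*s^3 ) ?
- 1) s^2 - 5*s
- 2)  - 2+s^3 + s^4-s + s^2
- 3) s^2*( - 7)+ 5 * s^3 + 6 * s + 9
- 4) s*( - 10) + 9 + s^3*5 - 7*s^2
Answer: 3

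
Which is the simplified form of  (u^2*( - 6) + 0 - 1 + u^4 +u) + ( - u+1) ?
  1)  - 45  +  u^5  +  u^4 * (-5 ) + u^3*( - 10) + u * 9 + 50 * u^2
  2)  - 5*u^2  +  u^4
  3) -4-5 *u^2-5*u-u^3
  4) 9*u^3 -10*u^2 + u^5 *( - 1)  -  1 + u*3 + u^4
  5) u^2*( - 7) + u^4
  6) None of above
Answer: 6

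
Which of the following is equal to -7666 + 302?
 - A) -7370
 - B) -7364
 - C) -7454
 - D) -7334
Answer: B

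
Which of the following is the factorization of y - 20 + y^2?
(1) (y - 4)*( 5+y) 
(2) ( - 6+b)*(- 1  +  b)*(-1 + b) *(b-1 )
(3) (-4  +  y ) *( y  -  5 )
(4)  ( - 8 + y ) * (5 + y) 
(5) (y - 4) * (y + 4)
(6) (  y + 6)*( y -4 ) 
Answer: 1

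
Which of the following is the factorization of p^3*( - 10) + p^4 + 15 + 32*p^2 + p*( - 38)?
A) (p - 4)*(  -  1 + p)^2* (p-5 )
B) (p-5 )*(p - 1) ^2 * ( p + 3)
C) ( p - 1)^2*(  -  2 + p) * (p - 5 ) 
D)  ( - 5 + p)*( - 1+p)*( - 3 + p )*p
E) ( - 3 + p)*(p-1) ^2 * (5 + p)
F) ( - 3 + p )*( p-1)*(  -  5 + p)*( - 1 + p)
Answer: F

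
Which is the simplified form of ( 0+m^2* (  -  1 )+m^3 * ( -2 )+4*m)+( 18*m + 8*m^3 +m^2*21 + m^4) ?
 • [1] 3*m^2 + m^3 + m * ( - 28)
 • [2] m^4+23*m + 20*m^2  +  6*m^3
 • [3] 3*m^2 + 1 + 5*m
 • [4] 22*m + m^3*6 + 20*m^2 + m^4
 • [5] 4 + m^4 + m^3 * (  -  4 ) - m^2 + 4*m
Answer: 4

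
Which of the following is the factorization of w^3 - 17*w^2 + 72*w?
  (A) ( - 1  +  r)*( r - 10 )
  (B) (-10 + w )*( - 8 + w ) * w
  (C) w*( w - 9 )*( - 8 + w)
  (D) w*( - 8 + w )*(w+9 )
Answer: C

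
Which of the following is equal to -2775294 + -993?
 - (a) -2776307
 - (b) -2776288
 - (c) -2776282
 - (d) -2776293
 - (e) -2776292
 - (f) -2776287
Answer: f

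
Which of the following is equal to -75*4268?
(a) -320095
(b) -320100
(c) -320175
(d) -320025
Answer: b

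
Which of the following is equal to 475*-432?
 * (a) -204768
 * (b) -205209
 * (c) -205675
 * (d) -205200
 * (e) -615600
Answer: d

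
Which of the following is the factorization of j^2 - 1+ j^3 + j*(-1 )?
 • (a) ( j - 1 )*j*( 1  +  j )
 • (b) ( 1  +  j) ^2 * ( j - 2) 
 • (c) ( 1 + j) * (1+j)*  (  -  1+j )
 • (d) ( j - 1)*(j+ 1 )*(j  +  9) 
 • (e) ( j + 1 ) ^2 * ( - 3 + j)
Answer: c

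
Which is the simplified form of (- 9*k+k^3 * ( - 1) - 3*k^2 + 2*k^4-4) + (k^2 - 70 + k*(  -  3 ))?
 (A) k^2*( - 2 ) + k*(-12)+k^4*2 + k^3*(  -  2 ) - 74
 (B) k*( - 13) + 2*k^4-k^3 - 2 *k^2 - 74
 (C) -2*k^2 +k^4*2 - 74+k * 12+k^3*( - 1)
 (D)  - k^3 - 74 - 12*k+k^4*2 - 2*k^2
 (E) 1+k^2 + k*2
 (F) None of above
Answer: D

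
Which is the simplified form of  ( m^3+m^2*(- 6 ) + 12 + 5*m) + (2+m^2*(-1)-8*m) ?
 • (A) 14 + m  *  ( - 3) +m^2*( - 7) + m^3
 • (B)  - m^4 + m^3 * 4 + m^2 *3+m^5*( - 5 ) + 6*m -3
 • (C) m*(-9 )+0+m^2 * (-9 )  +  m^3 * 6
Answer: A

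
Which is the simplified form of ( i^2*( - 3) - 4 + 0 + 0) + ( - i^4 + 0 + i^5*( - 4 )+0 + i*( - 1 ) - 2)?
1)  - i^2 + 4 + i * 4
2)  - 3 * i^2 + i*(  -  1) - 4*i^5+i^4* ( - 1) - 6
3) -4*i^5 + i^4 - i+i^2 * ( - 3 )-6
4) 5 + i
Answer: 2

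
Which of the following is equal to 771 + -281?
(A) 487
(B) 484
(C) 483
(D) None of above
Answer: D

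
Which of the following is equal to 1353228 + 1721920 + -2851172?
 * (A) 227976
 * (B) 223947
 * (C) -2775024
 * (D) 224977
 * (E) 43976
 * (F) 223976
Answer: F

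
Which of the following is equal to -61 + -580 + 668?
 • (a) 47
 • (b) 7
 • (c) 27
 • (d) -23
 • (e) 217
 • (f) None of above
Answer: c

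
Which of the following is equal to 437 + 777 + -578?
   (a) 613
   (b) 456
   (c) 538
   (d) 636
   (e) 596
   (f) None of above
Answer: d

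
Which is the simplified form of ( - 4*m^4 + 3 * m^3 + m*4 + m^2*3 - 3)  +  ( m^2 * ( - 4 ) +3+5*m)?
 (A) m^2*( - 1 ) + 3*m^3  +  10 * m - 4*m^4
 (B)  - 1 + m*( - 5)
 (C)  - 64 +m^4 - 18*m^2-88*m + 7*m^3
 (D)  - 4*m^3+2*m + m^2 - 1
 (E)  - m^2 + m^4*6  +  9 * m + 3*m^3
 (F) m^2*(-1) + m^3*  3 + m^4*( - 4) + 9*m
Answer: F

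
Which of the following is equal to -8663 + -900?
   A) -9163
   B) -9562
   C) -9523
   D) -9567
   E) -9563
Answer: E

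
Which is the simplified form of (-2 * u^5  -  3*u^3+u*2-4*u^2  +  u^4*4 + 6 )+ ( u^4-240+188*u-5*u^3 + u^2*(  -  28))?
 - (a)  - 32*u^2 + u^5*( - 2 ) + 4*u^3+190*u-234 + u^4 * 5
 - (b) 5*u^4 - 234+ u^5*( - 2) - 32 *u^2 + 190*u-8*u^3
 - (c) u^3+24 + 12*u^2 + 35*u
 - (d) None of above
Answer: b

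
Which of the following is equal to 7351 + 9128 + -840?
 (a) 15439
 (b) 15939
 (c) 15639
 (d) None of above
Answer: c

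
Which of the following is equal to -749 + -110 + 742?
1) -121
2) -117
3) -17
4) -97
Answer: 2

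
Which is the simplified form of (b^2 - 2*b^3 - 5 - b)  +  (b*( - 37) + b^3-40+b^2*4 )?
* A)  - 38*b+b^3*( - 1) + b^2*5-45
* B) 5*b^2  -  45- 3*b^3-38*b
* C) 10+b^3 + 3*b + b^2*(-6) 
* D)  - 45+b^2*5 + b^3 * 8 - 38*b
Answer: A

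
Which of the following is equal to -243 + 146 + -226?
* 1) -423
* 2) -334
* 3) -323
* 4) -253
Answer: 3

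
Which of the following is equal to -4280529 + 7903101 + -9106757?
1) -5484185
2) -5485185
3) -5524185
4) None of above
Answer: 1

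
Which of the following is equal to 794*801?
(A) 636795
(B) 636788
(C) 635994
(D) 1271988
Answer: C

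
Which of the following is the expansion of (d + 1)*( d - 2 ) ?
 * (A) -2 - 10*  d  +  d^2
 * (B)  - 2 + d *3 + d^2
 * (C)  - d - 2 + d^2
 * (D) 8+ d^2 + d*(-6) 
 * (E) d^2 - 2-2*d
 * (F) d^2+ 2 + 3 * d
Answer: C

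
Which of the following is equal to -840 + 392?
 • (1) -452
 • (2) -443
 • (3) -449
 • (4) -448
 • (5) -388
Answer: 4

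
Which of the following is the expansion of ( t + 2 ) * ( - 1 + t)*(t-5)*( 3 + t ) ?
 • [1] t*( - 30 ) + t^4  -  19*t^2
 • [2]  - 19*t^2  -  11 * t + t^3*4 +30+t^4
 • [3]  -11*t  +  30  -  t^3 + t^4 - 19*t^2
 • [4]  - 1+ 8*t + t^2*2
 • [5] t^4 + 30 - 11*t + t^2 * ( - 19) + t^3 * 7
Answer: 3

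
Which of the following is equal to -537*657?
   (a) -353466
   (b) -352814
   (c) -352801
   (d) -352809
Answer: d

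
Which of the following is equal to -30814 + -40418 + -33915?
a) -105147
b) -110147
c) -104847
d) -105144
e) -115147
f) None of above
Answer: a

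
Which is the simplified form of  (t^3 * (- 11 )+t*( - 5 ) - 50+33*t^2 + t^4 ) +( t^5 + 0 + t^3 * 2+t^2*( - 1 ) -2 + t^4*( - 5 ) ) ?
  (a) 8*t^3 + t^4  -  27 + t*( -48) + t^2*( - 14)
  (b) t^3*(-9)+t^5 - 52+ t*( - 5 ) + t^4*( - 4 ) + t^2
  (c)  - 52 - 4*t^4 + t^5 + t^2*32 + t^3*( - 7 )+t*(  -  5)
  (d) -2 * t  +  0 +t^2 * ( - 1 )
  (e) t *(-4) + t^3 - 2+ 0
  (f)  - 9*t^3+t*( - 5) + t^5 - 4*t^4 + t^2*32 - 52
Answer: f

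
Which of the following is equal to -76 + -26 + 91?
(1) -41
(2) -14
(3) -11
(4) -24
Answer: 3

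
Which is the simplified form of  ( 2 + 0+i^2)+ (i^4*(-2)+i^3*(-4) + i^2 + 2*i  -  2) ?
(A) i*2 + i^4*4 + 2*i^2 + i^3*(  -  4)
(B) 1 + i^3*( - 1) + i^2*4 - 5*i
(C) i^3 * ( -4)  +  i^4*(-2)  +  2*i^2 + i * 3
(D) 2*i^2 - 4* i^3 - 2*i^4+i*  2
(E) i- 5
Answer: D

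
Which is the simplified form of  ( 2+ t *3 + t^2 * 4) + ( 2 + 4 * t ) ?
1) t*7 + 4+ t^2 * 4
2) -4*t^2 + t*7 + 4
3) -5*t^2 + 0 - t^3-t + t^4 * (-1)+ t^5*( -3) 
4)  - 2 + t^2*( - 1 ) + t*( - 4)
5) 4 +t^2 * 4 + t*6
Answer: 1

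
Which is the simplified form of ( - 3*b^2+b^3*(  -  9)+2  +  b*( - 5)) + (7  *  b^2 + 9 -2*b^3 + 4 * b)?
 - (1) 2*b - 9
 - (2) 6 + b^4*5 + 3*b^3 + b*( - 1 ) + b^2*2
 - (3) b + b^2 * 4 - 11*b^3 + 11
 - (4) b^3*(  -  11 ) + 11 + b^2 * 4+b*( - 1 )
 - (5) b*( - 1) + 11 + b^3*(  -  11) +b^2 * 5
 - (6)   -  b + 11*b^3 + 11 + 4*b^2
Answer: 4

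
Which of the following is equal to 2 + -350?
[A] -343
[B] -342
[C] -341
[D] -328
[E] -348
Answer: E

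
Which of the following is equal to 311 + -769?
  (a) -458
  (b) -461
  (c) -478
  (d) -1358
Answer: a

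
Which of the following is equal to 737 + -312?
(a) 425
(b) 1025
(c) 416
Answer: a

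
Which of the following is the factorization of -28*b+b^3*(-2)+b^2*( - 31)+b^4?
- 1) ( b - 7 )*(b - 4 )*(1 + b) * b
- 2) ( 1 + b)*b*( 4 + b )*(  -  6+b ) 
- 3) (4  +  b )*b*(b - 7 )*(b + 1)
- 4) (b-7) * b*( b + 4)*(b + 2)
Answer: 3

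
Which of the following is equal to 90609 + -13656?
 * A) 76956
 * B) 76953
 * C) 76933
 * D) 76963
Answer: B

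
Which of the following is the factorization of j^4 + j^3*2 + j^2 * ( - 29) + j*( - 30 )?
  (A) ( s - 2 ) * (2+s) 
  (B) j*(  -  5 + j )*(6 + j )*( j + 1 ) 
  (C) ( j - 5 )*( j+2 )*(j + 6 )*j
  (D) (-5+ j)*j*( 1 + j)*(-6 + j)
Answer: B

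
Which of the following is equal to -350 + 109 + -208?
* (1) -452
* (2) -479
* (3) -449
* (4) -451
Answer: 3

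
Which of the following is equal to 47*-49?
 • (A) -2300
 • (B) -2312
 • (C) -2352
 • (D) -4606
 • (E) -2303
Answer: E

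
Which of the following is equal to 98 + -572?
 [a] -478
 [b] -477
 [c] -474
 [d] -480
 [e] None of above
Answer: c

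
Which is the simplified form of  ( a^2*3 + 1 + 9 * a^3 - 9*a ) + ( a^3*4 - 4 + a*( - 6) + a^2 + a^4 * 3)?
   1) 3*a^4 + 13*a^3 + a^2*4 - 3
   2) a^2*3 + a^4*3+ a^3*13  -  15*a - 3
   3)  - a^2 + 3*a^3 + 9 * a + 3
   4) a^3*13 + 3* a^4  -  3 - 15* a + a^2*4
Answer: 4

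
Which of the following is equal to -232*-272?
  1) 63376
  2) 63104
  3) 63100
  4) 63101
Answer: 2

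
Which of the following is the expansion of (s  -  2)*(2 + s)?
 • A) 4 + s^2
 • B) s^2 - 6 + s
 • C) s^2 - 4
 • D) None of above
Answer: C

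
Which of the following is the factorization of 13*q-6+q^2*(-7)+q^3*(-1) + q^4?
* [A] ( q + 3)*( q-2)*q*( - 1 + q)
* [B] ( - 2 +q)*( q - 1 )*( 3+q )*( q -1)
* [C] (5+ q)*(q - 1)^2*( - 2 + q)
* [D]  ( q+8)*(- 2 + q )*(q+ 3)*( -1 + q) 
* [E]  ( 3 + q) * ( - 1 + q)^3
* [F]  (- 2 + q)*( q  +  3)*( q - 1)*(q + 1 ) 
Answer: B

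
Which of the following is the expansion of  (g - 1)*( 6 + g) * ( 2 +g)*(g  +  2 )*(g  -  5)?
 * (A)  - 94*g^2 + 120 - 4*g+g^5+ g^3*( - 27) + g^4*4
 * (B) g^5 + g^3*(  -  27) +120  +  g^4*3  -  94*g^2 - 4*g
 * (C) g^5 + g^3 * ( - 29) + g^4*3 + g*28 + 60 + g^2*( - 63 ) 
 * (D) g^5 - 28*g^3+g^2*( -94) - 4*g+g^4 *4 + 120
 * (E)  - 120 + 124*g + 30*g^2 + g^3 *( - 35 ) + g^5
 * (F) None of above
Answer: A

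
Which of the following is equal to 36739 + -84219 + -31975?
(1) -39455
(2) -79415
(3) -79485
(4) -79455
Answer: 4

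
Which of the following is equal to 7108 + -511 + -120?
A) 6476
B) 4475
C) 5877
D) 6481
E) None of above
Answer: E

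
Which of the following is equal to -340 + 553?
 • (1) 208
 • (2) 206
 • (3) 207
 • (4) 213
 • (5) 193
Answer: 4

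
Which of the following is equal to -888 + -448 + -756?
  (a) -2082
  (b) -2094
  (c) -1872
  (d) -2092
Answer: d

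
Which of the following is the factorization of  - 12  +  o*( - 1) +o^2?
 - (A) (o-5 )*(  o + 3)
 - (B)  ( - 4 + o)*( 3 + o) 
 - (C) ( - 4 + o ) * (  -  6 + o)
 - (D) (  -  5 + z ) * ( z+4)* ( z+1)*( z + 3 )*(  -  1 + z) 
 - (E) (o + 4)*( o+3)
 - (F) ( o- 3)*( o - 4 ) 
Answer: B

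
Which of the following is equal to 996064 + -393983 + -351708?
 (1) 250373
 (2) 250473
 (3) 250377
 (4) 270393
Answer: 1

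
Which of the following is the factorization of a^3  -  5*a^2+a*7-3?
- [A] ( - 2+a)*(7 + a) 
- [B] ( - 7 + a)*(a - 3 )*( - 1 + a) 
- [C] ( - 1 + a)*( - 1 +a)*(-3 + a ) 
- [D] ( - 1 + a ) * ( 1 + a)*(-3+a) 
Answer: C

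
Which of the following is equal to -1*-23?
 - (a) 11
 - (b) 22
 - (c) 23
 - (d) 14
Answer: c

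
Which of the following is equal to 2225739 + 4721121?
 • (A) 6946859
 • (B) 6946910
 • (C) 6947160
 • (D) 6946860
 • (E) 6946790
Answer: D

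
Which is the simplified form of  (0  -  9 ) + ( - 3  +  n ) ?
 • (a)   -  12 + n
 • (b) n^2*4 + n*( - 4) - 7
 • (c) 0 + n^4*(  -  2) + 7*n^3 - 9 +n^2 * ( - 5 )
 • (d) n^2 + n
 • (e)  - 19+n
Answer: a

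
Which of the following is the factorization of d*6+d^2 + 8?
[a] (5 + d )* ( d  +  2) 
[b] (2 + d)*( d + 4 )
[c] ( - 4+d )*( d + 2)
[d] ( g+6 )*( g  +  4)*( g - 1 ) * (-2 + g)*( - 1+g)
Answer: b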